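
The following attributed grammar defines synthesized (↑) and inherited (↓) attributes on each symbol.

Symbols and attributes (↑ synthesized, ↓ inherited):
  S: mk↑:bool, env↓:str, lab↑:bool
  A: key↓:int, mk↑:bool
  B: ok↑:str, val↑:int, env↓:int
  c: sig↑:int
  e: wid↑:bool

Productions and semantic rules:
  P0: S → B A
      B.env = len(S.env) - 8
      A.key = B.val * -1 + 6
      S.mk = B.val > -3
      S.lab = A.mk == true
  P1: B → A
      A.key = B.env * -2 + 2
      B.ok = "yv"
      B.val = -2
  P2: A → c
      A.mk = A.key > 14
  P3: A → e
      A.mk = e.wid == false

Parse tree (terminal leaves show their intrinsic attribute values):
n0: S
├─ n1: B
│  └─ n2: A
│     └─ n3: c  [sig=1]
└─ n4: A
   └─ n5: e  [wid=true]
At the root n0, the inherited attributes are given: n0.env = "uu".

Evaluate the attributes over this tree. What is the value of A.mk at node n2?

1. n0.env = "uu"  [given at root]
2. n1.env = -6  [len(S.env) - 8]
3. n2.key = 14  [B.env * -2 + 2]
4. n3.sig = 1  [terminal]
5. n2.mk = false  [A.key > 14]
6. n1.ok = "yv"  ["yv"]
7. n1.val = -2  [-2]
8. n4.key = 8  [B.val * -1 + 6]
9. n5.wid = true  [terminal]
10. n4.mk = false  [e.wid == false]
11. n0.mk = true  [B.val > -3]
12. n0.lab = false  [A.mk == true]

false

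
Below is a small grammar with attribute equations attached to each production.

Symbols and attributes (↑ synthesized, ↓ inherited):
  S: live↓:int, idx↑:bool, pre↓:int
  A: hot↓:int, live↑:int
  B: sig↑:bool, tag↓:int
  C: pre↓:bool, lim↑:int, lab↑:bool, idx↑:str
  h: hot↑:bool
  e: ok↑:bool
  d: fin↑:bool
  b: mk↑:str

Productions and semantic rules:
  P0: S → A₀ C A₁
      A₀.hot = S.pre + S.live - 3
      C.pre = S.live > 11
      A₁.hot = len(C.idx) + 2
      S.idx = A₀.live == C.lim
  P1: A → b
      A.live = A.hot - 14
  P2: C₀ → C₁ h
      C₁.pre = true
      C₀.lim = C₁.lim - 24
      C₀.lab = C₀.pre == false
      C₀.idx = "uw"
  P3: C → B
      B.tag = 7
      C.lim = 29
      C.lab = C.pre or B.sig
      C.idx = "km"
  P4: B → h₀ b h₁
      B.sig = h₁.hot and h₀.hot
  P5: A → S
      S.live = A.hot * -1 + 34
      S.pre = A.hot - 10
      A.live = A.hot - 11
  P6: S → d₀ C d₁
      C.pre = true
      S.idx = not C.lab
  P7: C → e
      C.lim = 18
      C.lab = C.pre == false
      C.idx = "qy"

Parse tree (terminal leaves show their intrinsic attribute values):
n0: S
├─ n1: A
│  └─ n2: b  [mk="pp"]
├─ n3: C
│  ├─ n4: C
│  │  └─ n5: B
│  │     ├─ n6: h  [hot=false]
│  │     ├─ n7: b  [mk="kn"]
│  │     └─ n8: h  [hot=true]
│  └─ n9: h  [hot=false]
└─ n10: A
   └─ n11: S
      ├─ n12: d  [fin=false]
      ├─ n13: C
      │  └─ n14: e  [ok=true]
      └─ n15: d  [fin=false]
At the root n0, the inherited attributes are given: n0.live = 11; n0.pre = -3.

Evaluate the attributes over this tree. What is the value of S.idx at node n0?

1. n0.live = 11  [given at root]
2. n0.pre = -3  [given at root]
3. n1.hot = 5  [S.pre + S.live - 3]
4. n2.mk = "pp"  [terminal]
5. n1.live = -9  [A.hot - 14]
6. n3.pre = false  [S.live > 11]
7. n4.pre = true  [true]
8. n5.tag = 7  [7]
9. n6.hot = false  [terminal]
10. n7.mk = "kn"  [terminal]
11. n8.hot = true  [terminal]
12. n5.sig = false  [h₁.hot and h₀.hot]
13. n4.lim = 29  [29]
14. n4.lab = true  [C.pre or B.sig]
15. n4.idx = "km"  ["km"]
16. n9.hot = false  [terminal]
17. n3.lim = 5  [C₁.lim - 24]
18. n3.lab = true  [C₀.pre == false]
19. n3.idx = "uw"  ["uw"]
20. n10.hot = 4  [len(C.idx) + 2]
21. n11.live = 30  [A.hot * -1 + 34]
22. n11.pre = -6  [A.hot - 10]
23. n12.fin = false  [terminal]
24. n13.pre = true  [true]
25. n14.ok = true  [terminal]
26. n13.lim = 18  [18]
27. n13.lab = false  [C.pre == false]
28. n13.idx = "qy"  ["qy"]
29. n15.fin = false  [terminal]
30. n11.idx = true  [not C.lab]
31. n10.live = -7  [A.hot - 11]
32. n0.idx = false  [A₀.live == C.lim]

false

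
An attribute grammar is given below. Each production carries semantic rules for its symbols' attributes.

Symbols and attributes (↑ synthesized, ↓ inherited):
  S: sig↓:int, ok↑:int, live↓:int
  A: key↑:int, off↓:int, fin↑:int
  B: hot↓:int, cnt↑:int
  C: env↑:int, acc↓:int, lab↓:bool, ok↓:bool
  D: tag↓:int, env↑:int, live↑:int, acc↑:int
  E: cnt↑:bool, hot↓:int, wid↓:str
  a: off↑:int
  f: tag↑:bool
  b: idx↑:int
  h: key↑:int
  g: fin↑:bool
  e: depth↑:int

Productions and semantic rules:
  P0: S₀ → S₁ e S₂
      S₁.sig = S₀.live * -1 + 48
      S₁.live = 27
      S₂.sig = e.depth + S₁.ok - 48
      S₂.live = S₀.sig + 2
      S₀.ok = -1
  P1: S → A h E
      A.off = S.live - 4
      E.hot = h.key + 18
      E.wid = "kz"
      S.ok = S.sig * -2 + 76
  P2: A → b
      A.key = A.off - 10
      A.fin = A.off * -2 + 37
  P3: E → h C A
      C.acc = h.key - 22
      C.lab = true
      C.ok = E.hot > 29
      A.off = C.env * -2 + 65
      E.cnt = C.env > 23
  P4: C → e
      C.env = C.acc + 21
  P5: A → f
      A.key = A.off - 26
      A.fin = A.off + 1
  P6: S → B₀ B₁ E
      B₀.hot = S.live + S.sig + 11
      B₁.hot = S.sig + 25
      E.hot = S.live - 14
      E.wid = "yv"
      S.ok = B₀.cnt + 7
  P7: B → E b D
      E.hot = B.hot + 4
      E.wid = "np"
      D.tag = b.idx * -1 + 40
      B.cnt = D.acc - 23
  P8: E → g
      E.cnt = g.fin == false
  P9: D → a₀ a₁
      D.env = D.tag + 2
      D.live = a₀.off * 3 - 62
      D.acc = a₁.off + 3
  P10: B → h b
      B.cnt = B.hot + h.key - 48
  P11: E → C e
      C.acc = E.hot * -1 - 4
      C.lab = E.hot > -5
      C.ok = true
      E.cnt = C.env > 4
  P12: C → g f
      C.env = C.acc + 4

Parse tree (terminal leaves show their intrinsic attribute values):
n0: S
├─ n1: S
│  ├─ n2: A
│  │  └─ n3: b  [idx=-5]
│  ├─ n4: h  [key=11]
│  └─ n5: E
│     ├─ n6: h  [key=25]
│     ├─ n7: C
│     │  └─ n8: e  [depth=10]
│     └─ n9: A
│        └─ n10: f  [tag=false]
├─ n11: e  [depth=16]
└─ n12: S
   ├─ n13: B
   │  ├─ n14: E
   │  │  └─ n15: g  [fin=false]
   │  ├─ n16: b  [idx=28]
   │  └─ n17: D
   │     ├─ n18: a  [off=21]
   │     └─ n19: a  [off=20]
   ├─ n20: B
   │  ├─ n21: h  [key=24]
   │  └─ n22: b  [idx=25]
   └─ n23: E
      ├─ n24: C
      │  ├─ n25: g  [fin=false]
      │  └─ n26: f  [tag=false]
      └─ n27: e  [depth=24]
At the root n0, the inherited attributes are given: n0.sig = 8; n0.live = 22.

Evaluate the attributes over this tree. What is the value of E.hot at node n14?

17

1. n0.sig = 8  [given at root]
2. n0.live = 22  [given at root]
3. n1.sig = 26  [S₀.live * -1 + 48]
4. n1.live = 27  [27]
5. n2.off = 23  [S.live - 4]
6. n3.idx = -5  [terminal]
7. n2.key = 13  [A.off - 10]
8. n2.fin = -9  [A.off * -2 + 37]
9. n4.key = 11  [terminal]
10. n5.hot = 29  [h.key + 18]
11. n5.wid = "kz"  ["kz"]
12. n6.key = 25  [terminal]
13. n7.acc = 3  [h.key - 22]
14. n7.lab = true  [true]
15. n7.ok = false  [E.hot > 29]
16. n8.depth = 10  [terminal]
17. n7.env = 24  [C.acc + 21]
18. n9.off = 17  [C.env * -2 + 65]
19. n10.tag = false  [terminal]
20. n9.key = -9  [A.off - 26]
21. n9.fin = 18  [A.off + 1]
22. n5.cnt = true  [C.env > 23]
23. n1.ok = 24  [S.sig * -2 + 76]
24. n11.depth = 16  [terminal]
25. n12.sig = -8  [e.depth + S₁.ok - 48]
26. n12.live = 10  [S₀.sig + 2]
27. n13.hot = 13  [S.live + S.sig + 11]
28. n14.hot = 17  [B.hot + 4]
29. n14.wid = "np"  ["np"]
30. n15.fin = false  [terminal]
31. n14.cnt = true  [g.fin == false]
32. n16.idx = 28  [terminal]
33. n17.tag = 12  [b.idx * -1 + 40]
34. n18.off = 21  [terminal]
35. n19.off = 20  [terminal]
36. n17.env = 14  [D.tag + 2]
37. n17.live = 1  [a₀.off * 3 - 62]
38. n17.acc = 23  [a₁.off + 3]
39. n13.cnt = 0  [D.acc - 23]
40. n20.hot = 17  [S.sig + 25]
41. n21.key = 24  [terminal]
42. n22.idx = 25  [terminal]
43. n20.cnt = -7  [B.hot + h.key - 48]
44. n23.hot = -4  [S.live - 14]
45. n23.wid = "yv"  ["yv"]
46. n24.acc = 0  [E.hot * -1 - 4]
47. n24.lab = true  [E.hot > -5]
48. n24.ok = true  [true]
49. n25.fin = false  [terminal]
50. n26.tag = false  [terminal]
51. n24.env = 4  [C.acc + 4]
52. n27.depth = 24  [terminal]
53. n23.cnt = false  [C.env > 4]
54. n12.ok = 7  [B₀.cnt + 7]
55. n0.ok = -1  [-1]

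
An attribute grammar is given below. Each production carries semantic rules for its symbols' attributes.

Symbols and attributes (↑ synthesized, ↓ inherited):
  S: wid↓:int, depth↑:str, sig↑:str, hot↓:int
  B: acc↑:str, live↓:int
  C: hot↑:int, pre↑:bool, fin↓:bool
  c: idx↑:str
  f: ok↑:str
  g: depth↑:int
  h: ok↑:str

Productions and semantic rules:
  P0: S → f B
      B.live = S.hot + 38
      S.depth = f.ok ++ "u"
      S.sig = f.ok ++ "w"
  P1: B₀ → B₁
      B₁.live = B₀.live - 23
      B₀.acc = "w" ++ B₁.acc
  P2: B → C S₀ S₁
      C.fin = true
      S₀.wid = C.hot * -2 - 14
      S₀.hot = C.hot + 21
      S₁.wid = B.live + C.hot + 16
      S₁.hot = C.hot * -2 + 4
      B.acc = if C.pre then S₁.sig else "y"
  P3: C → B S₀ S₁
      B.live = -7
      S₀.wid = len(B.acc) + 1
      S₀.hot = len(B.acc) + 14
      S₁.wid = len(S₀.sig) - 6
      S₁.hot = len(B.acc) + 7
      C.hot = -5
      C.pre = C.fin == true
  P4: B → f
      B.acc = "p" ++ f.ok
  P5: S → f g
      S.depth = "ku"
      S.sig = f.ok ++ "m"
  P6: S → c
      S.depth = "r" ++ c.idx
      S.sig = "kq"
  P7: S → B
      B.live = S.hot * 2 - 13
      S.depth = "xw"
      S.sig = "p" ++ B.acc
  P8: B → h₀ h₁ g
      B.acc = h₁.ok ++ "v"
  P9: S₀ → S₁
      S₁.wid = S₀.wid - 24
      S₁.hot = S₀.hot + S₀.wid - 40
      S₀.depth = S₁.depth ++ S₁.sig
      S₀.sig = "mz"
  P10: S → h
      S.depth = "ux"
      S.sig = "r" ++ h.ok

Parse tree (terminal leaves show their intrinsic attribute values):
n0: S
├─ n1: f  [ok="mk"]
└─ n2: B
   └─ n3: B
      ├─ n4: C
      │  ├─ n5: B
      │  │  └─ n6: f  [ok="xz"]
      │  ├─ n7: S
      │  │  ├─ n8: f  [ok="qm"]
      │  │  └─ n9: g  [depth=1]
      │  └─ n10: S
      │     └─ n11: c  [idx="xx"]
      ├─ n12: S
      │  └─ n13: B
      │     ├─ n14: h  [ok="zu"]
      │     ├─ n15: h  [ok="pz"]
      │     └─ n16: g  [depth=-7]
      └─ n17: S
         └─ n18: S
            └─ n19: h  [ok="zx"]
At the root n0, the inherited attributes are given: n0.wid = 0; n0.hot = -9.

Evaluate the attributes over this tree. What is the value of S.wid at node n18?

-7

1. n0.wid = 0  [given at root]
2. n0.hot = -9  [given at root]
3. n1.ok = "mk"  [terminal]
4. n2.live = 29  [S.hot + 38]
5. n3.live = 6  [B₀.live - 23]
6. n4.fin = true  [true]
7. n5.live = -7  [-7]
8. n6.ok = "xz"  [terminal]
9. n5.acc = "pxz"  ["p" ++ f.ok]
10. n7.wid = 4  [len(B.acc) + 1]
11. n7.hot = 17  [len(B.acc) + 14]
12. n8.ok = "qm"  [terminal]
13. n9.depth = 1  [terminal]
14. n7.depth = "ku"  ["ku"]
15. n7.sig = "qmm"  [f.ok ++ "m"]
16. n10.wid = -3  [len(S₀.sig) - 6]
17. n10.hot = 10  [len(B.acc) + 7]
18. n11.idx = "xx"  [terminal]
19. n10.depth = "rxx"  ["r" ++ c.idx]
20. n10.sig = "kq"  ["kq"]
21. n4.hot = -5  [-5]
22. n4.pre = true  [C.fin == true]
23. n12.wid = -4  [C.hot * -2 - 14]
24. n12.hot = 16  [C.hot + 21]
25. n13.live = 19  [S.hot * 2 - 13]
26. n14.ok = "zu"  [terminal]
27. n15.ok = "pz"  [terminal]
28. n16.depth = -7  [terminal]
29. n13.acc = "pzv"  [h₁.ok ++ "v"]
30. n12.depth = "xw"  ["xw"]
31. n12.sig = "ppzv"  ["p" ++ B.acc]
32. n17.wid = 17  [B.live + C.hot + 16]
33. n17.hot = 14  [C.hot * -2 + 4]
34. n18.wid = -7  [S₀.wid - 24]
35. n18.hot = -9  [S₀.hot + S₀.wid - 40]
36. n19.ok = "zx"  [terminal]
37. n18.depth = "ux"  ["ux"]
38. n18.sig = "rzx"  ["r" ++ h.ok]
39. n17.depth = "uxrzx"  [S₁.depth ++ S₁.sig]
40. n17.sig = "mz"  ["mz"]
41. n3.acc = "mz"  [if C.pre then S₁.sig else "y"]
42. n2.acc = "wmz"  ["w" ++ B₁.acc]
43. n0.depth = "mku"  [f.ok ++ "u"]
44. n0.sig = "mkw"  [f.ok ++ "w"]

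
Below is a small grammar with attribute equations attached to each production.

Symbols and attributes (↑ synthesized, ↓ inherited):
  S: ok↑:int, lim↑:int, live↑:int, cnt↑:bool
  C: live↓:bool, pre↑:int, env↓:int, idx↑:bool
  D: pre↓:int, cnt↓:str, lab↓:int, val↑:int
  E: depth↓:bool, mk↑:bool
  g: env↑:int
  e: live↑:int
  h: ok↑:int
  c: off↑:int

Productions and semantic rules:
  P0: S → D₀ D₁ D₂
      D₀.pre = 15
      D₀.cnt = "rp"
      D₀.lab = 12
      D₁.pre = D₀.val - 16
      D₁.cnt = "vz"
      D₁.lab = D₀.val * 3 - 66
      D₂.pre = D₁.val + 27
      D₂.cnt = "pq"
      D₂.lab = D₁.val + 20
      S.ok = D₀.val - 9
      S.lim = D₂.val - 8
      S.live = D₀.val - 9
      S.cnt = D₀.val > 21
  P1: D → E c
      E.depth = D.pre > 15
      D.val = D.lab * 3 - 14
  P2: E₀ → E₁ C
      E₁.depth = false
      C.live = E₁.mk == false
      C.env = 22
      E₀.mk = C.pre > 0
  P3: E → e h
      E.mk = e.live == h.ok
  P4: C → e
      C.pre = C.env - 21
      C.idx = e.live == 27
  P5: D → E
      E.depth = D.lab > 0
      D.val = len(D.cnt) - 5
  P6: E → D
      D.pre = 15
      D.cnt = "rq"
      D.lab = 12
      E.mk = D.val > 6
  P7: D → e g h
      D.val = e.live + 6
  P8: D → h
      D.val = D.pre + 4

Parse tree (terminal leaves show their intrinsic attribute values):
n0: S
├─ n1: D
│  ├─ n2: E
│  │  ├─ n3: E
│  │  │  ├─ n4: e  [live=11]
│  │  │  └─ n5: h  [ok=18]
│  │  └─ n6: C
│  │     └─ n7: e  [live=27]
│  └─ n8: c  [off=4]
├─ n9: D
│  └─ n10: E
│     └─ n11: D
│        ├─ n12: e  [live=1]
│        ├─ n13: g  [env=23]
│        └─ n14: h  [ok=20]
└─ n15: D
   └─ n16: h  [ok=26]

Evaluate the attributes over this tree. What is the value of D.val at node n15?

28

1. n1.pre = 15  [15]
2. n1.cnt = "rp"  ["rp"]
3. n1.lab = 12  [12]
4. n2.depth = false  [D.pre > 15]
5. n3.depth = false  [false]
6. n4.live = 11  [terminal]
7. n5.ok = 18  [terminal]
8. n3.mk = false  [e.live == h.ok]
9. n6.live = true  [E₁.mk == false]
10. n6.env = 22  [22]
11. n7.live = 27  [terminal]
12. n6.pre = 1  [C.env - 21]
13. n6.idx = true  [e.live == 27]
14. n2.mk = true  [C.pre > 0]
15. n8.off = 4  [terminal]
16. n1.val = 22  [D.lab * 3 - 14]
17. n9.pre = 6  [D₀.val - 16]
18. n9.cnt = "vz"  ["vz"]
19. n9.lab = 0  [D₀.val * 3 - 66]
20. n10.depth = false  [D.lab > 0]
21. n11.pre = 15  [15]
22. n11.cnt = "rq"  ["rq"]
23. n11.lab = 12  [12]
24. n12.live = 1  [terminal]
25. n13.env = 23  [terminal]
26. n14.ok = 20  [terminal]
27. n11.val = 7  [e.live + 6]
28. n10.mk = true  [D.val > 6]
29. n9.val = -3  [len(D.cnt) - 5]
30. n15.pre = 24  [D₁.val + 27]
31. n15.cnt = "pq"  ["pq"]
32. n15.lab = 17  [D₁.val + 20]
33. n16.ok = 26  [terminal]
34. n15.val = 28  [D.pre + 4]
35. n0.ok = 13  [D₀.val - 9]
36. n0.lim = 20  [D₂.val - 8]
37. n0.live = 13  [D₀.val - 9]
38. n0.cnt = true  [D₀.val > 21]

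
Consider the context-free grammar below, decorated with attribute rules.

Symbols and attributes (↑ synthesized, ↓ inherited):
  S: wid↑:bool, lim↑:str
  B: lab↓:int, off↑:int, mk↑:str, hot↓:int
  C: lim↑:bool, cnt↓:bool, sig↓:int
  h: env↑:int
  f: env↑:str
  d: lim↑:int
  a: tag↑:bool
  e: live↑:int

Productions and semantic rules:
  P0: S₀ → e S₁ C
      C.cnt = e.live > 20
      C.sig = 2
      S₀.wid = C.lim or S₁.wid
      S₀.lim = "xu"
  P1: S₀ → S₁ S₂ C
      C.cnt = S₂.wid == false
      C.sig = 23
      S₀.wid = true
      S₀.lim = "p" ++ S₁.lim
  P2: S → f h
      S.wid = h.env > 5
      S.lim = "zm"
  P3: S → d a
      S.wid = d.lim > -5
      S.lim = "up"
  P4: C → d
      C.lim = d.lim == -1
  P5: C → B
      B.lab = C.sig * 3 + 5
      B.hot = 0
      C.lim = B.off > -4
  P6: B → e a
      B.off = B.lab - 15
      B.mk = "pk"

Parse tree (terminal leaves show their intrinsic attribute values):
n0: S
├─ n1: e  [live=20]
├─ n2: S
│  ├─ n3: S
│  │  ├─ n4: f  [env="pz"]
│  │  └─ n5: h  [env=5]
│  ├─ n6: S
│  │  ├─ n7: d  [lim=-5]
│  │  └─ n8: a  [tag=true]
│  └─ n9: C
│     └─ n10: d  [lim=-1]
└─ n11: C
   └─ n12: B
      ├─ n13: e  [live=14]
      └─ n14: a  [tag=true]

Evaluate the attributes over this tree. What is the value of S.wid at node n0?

true

1. n1.live = 20  [terminal]
2. n4.env = "pz"  [terminal]
3. n5.env = 5  [terminal]
4. n3.wid = false  [h.env > 5]
5. n3.lim = "zm"  ["zm"]
6. n7.lim = -5  [terminal]
7. n8.tag = true  [terminal]
8. n6.wid = false  [d.lim > -5]
9. n6.lim = "up"  ["up"]
10. n9.cnt = true  [S₂.wid == false]
11. n9.sig = 23  [23]
12. n10.lim = -1  [terminal]
13. n9.lim = true  [d.lim == -1]
14. n2.wid = true  [true]
15. n2.lim = "pzm"  ["p" ++ S₁.lim]
16. n11.cnt = false  [e.live > 20]
17. n11.sig = 2  [2]
18. n12.lab = 11  [C.sig * 3 + 5]
19. n12.hot = 0  [0]
20. n13.live = 14  [terminal]
21. n14.tag = true  [terminal]
22. n12.off = -4  [B.lab - 15]
23. n12.mk = "pk"  ["pk"]
24. n11.lim = false  [B.off > -4]
25. n0.wid = true  [C.lim or S₁.wid]
26. n0.lim = "xu"  ["xu"]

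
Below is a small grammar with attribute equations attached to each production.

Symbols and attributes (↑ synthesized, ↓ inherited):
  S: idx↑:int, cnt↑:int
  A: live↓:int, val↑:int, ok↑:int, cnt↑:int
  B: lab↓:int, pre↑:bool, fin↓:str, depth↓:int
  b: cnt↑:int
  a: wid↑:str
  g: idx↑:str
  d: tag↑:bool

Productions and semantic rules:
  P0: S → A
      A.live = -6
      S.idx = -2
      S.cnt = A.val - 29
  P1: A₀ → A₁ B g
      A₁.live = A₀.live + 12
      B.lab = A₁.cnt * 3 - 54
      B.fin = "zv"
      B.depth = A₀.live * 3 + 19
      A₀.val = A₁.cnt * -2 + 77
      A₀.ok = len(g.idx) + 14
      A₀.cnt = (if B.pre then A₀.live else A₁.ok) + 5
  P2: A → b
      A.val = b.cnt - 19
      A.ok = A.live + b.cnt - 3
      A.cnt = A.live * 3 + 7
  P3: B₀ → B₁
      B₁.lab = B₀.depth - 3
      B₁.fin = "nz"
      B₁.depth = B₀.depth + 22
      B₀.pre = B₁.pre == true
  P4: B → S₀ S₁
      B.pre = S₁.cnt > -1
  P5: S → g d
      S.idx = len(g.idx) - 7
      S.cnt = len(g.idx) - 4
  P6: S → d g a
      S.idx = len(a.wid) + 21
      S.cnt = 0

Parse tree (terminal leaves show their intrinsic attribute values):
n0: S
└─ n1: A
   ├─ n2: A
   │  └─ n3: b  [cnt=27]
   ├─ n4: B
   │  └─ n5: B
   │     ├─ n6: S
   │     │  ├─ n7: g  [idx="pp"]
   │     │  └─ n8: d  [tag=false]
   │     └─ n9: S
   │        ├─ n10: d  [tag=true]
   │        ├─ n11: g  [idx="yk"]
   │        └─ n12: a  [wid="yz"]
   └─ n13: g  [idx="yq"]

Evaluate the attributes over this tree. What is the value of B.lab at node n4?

21

1. n1.live = -6  [-6]
2. n2.live = 6  [A₀.live + 12]
3. n3.cnt = 27  [terminal]
4. n2.val = 8  [b.cnt - 19]
5. n2.ok = 30  [A.live + b.cnt - 3]
6. n2.cnt = 25  [A.live * 3 + 7]
7. n4.lab = 21  [A₁.cnt * 3 - 54]
8. n4.fin = "zv"  ["zv"]
9. n4.depth = 1  [A₀.live * 3 + 19]
10. n5.lab = -2  [B₀.depth - 3]
11. n5.fin = "nz"  ["nz"]
12. n5.depth = 23  [B₀.depth + 22]
13. n7.idx = "pp"  [terminal]
14. n8.tag = false  [terminal]
15. n6.idx = -5  [len(g.idx) - 7]
16. n6.cnt = -2  [len(g.idx) - 4]
17. n10.tag = true  [terminal]
18. n11.idx = "yk"  [terminal]
19. n12.wid = "yz"  [terminal]
20. n9.idx = 23  [len(a.wid) + 21]
21. n9.cnt = 0  [0]
22. n5.pre = true  [S₁.cnt > -1]
23. n4.pre = true  [B₁.pre == true]
24. n13.idx = "yq"  [terminal]
25. n1.val = 27  [A₁.cnt * -2 + 77]
26. n1.ok = 16  [len(g.idx) + 14]
27. n1.cnt = -1  [(if B.pre then A₀.live else A₁.ok) + 5]
28. n0.idx = -2  [-2]
29. n0.cnt = -2  [A.val - 29]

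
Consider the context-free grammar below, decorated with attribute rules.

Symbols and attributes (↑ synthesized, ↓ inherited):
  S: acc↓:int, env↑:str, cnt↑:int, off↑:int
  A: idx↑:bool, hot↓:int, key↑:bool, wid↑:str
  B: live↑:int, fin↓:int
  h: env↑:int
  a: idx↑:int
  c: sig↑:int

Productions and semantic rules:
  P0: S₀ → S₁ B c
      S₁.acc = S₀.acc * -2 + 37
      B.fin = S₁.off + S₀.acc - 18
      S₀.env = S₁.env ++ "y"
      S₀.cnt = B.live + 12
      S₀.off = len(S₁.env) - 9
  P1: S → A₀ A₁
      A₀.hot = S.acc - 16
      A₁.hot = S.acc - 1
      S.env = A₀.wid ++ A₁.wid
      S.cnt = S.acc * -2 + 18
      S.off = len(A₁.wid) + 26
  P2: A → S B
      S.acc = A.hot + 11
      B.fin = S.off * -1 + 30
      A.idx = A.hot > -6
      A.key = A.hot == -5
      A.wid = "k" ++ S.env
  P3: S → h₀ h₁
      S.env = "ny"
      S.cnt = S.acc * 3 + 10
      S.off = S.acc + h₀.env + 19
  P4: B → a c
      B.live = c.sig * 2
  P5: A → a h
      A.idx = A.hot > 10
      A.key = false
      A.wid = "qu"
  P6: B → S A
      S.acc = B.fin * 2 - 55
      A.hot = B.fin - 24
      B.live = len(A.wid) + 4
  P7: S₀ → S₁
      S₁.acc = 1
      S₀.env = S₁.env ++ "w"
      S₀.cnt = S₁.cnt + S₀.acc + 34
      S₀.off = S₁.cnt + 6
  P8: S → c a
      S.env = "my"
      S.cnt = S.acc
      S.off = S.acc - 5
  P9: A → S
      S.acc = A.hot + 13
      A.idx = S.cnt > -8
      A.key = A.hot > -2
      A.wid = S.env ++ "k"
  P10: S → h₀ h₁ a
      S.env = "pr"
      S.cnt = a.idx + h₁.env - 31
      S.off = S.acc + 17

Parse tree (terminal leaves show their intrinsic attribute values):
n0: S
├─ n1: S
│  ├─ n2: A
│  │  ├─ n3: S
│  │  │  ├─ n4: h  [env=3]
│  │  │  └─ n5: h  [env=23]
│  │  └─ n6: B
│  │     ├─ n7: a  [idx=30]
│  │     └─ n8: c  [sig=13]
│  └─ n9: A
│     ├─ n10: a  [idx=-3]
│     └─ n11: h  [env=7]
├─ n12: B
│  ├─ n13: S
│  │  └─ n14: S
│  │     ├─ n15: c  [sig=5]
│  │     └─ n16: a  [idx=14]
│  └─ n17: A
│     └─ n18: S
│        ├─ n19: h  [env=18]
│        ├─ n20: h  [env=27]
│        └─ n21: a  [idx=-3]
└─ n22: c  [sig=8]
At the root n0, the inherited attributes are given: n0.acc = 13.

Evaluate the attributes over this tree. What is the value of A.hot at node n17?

-1

1. n0.acc = 13  [given at root]
2. n1.acc = 11  [S₀.acc * -2 + 37]
3. n2.hot = -5  [S.acc - 16]
4. n3.acc = 6  [A.hot + 11]
5. n4.env = 3  [terminal]
6. n5.env = 23  [terminal]
7. n3.env = "ny"  ["ny"]
8. n3.cnt = 28  [S.acc * 3 + 10]
9. n3.off = 28  [S.acc + h₀.env + 19]
10. n6.fin = 2  [S.off * -1 + 30]
11. n7.idx = 30  [terminal]
12. n8.sig = 13  [terminal]
13. n6.live = 26  [c.sig * 2]
14. n2.idx = true  [A.hot > -6]
15. n2.key = true  [A.hot == -5]
16. n2.wid = "kny"  ["k" ++ S.env]
17. n9.hot = 10  [S.acc - 1]
18. n10.idx = -3  [terminal]
19. n11.env = 7  [terminal]
20. n9.idx = false  [A.hot > 10]
21. n9.key = false  [false]
22. n9.wid = "qu"  ["qu"]
23. n1.env = "knyqu"  [A₀.wid ++ A₁.wid]
24. n1.cnt = -4  [S.acc * -2 + 18]
25. n1.off = 28  [len(A₁.wid) + 26]
26. n12.fin = 23  [S₁.off + S₀.acc - 18]
27. n13.acc = -9  [B.fin * 2 - 55]
28. n14.acc = 1  [1]
29. n15.sig = 5  [terminal]
30. n16.idx = 14  [terminal]
31. n14.env = "my"  ["my"]
32. n14.cnt = 1  [S.acc]
33. n14.off = -4  [S.acc - 5]
34. n13.env = "myw"  [S₁.env ++ "w"]
35. n13.cnt = 26  [S₁.cnt + S₀.acc + 34]
36. n13.off = 7  [S₁.cnt + 6]
37. n17.hot = -1  [B.fin - 24]
38. n18.acc = 12  [A.hot + 13]
39. n19.env = 18  [terminal]
40. n20.env = 27  [terminal]
41. n21.idx = -3  [terminal]
42. n18.env = "pr"  ["pr"]
43. n18.cnt = -7  [a.idx + h₁.env - 31]
44. n18.off = 29  [S.acc + 17]
45. n17.idx = true  [S.cnt > -8]
46. n17.key = true  [A.hot > -2]
47. n17.wid = "prk"  [S.env ++ "k"]
48. n12.live = 7  [len(A.wid) + 4]
49. n22.sig = 8  [terminal]
50. n0.env = "knyquy"  [S₁.env ++ "y"]
51. n0.cnt = 19  [B.live + 12]
52. n0.off = -4  [len(S₁.env) - 9]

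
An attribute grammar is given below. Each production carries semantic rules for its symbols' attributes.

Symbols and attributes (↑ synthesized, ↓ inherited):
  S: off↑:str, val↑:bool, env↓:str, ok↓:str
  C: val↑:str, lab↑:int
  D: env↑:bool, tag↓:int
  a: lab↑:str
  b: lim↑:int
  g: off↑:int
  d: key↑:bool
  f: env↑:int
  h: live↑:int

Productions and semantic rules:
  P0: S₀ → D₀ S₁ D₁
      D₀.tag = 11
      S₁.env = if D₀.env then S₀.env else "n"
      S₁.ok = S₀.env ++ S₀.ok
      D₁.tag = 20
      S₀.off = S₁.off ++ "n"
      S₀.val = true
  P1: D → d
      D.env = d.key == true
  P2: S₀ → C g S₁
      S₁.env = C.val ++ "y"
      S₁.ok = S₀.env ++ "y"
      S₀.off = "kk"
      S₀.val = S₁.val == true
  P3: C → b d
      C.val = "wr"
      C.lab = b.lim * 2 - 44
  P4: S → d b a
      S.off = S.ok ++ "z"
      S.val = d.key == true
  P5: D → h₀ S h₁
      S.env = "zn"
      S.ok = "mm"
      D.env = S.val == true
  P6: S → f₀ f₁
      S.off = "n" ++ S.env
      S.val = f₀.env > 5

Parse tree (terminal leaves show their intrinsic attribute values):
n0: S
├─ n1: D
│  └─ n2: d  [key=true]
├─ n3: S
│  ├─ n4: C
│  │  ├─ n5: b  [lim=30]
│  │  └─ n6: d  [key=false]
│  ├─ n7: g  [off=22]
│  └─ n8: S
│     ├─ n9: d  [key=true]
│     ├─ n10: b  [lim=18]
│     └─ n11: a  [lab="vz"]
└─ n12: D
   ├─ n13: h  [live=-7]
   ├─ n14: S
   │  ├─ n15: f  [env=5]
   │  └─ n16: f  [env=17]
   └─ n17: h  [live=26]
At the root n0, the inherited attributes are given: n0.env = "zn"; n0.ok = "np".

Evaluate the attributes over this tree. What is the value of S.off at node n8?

"znyz"

1. n0.env = "zn"  [given at root]
2. n0.ok = "np"  [given at root]
3. n1.tag = 11  [11]
4. n2.key = true  [terminal]
5. n1.env = true  [d.key == true]
6. n3.env = "zn"  [if D₀.env then S₀.env else "n"]
7. n3.ok = "znnp"  [S₀.env ++ S₀.ok]
8. n5.lim = 30  [terminal]
9. n6.key = false  [terminal]
10. n4.val = "wr"  ["wr"]
11. n4.lab = 16  [b.lim * 2 - 44]
12. n7.off = 22  [terminal]
13. n8.env = "wry"  [C.val ++ "y"]
14. n8.ok = "zny"  [S₀.env ++ "y"]
15. n9.key = true  [terminal]
16. n10.lim = 18  [terminal]
17. n11.lab = "vz"  [terminal]
18. n8.off = "znyz"  [S.ok ++ "z"]
19. n8.val = true  [d.key == true]
20. n3.off = "kk"  ["kk"]
21. n3.val = true  [S₁.val == true]
22. n12.tag = 20  [20]
23. n13.live = -7  [terminal]
24. n14.env = "zn"  ["zn"]
25. n14.ok = "mm"  ["mm"]
26. n15.env = 5  [terminal]
27. n16.env = 17  [terminal]
28. n14.off = "nzn"  ["n" ++ S.env]
29. n14.val = false  [f₀.env > 5]
30. n17.live = 26  [terminal]
31. n12.env = false  [S.val == true]
32. n0.off = "kkn"  [S₁.off ++ "n"]
33. n0.val = true  [true]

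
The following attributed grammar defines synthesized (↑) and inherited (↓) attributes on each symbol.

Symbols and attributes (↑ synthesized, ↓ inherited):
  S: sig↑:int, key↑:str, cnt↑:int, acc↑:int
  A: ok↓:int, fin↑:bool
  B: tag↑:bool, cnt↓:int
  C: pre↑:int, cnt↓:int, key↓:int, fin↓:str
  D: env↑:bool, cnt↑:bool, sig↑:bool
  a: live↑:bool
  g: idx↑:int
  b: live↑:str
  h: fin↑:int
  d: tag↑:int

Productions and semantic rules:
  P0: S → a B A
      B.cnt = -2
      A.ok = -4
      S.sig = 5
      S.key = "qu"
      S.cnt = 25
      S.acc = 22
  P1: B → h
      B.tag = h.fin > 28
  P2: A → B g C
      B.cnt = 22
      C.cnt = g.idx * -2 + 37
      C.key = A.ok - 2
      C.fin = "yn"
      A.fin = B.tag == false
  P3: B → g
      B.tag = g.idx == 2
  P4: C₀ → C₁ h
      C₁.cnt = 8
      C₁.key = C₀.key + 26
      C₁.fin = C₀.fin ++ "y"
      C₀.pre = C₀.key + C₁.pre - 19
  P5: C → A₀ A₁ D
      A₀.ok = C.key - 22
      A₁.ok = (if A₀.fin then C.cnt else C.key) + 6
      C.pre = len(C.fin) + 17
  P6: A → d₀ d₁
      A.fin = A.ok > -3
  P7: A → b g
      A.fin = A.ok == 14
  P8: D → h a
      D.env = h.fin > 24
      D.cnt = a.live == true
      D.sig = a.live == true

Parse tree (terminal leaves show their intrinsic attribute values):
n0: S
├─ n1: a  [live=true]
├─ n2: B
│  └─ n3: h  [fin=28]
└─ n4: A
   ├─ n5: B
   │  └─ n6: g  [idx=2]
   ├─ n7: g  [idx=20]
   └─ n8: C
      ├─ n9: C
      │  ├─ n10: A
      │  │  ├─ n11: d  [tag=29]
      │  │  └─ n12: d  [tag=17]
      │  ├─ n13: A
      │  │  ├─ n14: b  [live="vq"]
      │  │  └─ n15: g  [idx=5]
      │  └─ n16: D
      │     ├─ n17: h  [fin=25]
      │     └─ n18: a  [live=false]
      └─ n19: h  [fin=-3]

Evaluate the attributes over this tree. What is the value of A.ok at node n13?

1. n1.live = true  [terminal]
2. n2.cnt = -2  [-2]
3. n3.fin = 28  [terminal]
4. n2.tag = false  [h.fin > 28]
5. n4.ok = -4  [-4]
6. n5.cnt = 22  [22]
7. n6.idx = 2  [terminal]
8. n5.tag = true  [g.idx == 2]
9. n7.idx = 20  [terminal]
10. n8.cnt = -3  [g.idx * -2 + 37]
11. n8.key = -6  [A.ok - 2]
12. n8.fin = "yn"  ["yn"]
13. n9.cnt = 8  [8]
14. n9.key = 20  [C₀.key + 26]
15. n9.fin = "yny"  [C₀.fin ++ "y"]
16. n10.ok = -2  [C.key - 22]
17. n11.tag = 29  [terminal]
18. n12.tag = 17  [terminal]
19. n10.fin = true  [A.ok > -3]
20. n13.ok = 14  [(if A₀.fin then C.cnt else C.key) + 6]
21. n14.live = "vq"  [terminal]
22. n15.idx = 5  [terminal]
23. n13.fin = true  [A.ok == 14]
24. n17.fin = 25  [terminal]
25. n18.live = false  [terminal]
26. n16.env = true  [h.fin > 24]
27. n16.cnt = false  [a.live == true]
28. n16.sig = false  [a.live == true]
29. n9.pre = 20  [len(C.fin) + 17]
30. n19.fin = -3  [terminal]
31. n8.pre = -5  [C₀.key + C₁.pre - 19]
32. n4.fin = false  [B.tag == false]
33. n0.sig = 5  [5]
34. n0.key = "qu"  ["qu"]
35. n0.cnt = 25  [25]
36. n0.acc = 22  [22]

14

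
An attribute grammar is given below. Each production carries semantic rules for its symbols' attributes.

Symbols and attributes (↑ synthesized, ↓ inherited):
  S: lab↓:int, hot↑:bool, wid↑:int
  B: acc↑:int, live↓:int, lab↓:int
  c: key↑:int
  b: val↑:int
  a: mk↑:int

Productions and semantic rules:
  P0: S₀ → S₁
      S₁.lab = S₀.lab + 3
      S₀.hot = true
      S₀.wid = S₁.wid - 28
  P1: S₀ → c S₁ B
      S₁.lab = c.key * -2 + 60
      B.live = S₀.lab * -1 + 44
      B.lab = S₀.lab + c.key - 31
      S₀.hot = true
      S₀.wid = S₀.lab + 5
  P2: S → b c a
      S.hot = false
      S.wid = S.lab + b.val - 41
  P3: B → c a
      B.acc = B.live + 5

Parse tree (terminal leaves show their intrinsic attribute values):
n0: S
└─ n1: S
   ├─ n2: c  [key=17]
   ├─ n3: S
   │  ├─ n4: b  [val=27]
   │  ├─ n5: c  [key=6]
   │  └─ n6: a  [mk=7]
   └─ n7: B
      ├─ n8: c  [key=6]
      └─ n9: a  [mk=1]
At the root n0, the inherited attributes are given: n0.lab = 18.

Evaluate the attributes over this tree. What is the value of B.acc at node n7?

28

1. n0.lab = 18  [given at root]
2. n1.lab = 21  [S₀.lab + 3]
3. n2.key = 17  [terminal]
4. n3.lab = 26  [c.key * -2 + 60]
5. n4.val = 27  [terminal]
6. n5.key = 6  [terminal]
7. n6.mk = 7  [terminal]
8. n3.hot = false  [false]
9. n3.wid = 12  [S.lab + b.val - 41]
10. n7.live = 23  [S₀.lab * -1 + 44]
11. n7.lab = 7  [S₀.lab + c.key - 31]
12. n8.key = 6  [terminal]
13. n9.mk = 1  [terminal]
14. n7.acc = 28  [B.live + 5]
15. n1.hot = true  [true]
16. n1.wid = 26  [S₀.lab + 5]
17. n0.hot = true  [true]
18. n0.wid = -2  [S₁.wid - 28]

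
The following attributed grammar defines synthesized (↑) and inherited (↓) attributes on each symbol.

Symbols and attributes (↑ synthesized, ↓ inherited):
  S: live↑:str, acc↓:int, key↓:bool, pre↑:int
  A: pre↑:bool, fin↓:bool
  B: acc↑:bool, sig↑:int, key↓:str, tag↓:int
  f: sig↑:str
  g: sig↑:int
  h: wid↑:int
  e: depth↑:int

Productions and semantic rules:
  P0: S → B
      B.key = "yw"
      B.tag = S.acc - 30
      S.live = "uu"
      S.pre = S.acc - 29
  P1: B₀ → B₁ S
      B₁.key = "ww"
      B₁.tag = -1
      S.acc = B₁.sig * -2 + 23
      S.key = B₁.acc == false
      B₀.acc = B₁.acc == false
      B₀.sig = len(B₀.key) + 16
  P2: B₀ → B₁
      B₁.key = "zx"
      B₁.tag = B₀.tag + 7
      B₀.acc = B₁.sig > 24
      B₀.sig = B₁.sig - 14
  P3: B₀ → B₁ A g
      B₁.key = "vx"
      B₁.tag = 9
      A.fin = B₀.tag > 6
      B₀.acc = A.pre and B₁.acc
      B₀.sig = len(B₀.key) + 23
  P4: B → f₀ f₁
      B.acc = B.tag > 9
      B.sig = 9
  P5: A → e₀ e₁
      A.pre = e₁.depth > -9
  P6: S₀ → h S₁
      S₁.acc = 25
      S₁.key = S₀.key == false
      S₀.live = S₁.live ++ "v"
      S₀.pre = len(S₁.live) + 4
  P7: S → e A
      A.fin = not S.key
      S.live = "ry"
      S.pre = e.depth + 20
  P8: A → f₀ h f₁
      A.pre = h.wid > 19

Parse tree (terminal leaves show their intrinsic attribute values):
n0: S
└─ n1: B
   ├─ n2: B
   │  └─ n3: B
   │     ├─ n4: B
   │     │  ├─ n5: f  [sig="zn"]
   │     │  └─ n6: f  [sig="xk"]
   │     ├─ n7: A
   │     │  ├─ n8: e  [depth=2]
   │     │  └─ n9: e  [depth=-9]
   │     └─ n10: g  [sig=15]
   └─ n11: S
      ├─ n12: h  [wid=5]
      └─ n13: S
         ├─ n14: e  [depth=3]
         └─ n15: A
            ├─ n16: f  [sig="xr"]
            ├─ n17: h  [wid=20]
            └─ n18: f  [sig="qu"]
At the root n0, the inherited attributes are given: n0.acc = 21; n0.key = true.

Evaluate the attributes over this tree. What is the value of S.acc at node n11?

1

1. n0.acc = 21  [given at root]
2. n0.key = true  [given at root]
3. n1.key = "yw"  ["yw"]
4. n1.tag = -9  [S.acc - 30]
5. n2.key = "ww"  ["ww"]
6. n2.tag = -1  [-1]
7. n3.key = "zx"  ["zx"]
8. n3.tag = 6  [B₀.tag + 7]
9. n4.key = "vx"  ["vx"]
10. n4.tag = 9  [9]
11. n5.sig = "zn"  [terminal]
12. n6.sig = "xk"  [terminal]
13. n4.acc = false  [B.tag > 9]
14. n4.sig = 9  [9]
15. n7.fin = false  [B₀.tag > 6]
16. n8.depth = 2  [terminal]
17. n9.depth = -9  [terminal]
18. n7.pre = false  [e₁.depth > -9]
19. n10.sig = 15  [terminal]
20. n3.acc = false  [A.pre and B₁.acc]
21. n3.sig = 25  [len(B₀.key) + 23]
22. n2.acc = true  [B₁.sig > 24]
23. n2.sig = 11  [B₁.sig - 14]
24. n11.acc = 1  [B₁.sig * -2 + 23]
25. n11.key = false  [B₁.acc == false]
26. n12.wid = 5  [terminal]
27. n13.acc = 25  [25]
28. n13.key = true  [S₀.key == false]
29. n14.depth = 3  [terminal]
30. n15.fin = false  [not S.key]
31. n16.sig = "xr"  [terminal]
32. n17.wid = 20  [terminal]
33. n18.sig = "qu"  [terminal]
34. n15.pre = true  [h.wid > 19]
35. n13.live = "ry"  ["ry"]
36. n13.pre = 23  [e.depth + 20]
37. n11.live = "ryv"  [S₁.live ++ "v"]
38. n11.pre = 6  [len(S₁.live) + 4]
39. n1.acc = false  [B₁.acc == false]
40. n1.sig = 18  [len(B₀.key) + 16]
41. n0.live = "uu"  ["uu"]
42. n0.pre = -8  [S.acc - 29]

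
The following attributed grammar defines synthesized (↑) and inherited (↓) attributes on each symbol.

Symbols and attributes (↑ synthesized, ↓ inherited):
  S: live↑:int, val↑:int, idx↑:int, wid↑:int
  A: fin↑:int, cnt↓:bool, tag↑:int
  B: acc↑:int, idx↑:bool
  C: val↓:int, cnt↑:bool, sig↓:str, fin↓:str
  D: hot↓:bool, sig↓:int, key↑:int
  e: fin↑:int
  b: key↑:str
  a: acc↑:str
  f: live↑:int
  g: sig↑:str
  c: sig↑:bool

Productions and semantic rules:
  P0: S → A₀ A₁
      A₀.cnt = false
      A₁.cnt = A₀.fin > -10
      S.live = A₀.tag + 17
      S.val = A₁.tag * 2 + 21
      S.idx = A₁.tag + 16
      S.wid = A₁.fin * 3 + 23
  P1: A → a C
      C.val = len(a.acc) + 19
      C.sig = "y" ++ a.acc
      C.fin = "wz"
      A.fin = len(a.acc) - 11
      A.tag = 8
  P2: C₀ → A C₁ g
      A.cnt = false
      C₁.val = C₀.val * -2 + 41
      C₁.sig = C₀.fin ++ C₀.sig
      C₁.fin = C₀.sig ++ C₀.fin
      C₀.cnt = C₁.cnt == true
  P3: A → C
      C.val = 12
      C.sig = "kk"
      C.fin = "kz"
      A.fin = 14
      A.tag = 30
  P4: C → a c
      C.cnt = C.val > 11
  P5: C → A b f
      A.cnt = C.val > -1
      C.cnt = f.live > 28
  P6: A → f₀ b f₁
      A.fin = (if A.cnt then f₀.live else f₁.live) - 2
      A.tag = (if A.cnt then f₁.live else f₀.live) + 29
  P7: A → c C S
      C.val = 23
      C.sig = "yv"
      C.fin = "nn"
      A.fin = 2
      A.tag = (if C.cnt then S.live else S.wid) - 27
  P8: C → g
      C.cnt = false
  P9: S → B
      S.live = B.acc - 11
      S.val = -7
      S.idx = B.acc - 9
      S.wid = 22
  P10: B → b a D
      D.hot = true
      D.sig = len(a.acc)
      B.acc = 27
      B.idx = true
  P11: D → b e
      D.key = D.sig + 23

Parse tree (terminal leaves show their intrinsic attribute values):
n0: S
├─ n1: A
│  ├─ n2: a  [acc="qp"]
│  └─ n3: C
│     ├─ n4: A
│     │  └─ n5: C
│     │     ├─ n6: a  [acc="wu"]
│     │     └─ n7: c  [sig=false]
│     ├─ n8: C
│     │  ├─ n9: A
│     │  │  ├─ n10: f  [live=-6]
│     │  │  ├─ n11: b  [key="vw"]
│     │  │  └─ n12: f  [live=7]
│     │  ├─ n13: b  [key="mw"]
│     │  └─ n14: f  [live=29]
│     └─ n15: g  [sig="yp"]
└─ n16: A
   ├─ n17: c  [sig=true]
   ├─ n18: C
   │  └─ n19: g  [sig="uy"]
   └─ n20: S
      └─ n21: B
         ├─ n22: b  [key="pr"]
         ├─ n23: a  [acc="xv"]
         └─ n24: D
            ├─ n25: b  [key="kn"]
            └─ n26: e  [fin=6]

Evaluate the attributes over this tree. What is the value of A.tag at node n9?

1. n1.cnt = false  [false]
2. n2.acc = "qp"  [terminal]
3. n3.val = 21  [len(a.acc) + 19]
4. n3.sig = "yqp"  ["y" ++ a.acc]
5. n3.fin = "wz"  ["wz"]
6. n4.cnt = false  [false]
7. n5.val = 12  [12]
8. n5.sig = "kk"  ["kk"]
9. n5.fin = "kz"  ["kz"]
10. n6.acc = "wu"  [terminal]
11. n7.sig = false  [terminal]
12. n5.cnt = true  [C.val > 11]
13. n4.fin = 14  [14]
14. n4.tag = 30  [30]
15. n8.val = -1  [C₀.val * -2 + 41]
16. n8.sig = "wzyqp"  [C₀.fin ++ C₀.sig]
17. n8.fin = "yqpwz"  [C₀.sig ++ C₀.fin]
18. n9.cnt = false  [C.val > -1]
19. n10.live = -6  [terminal]
20. n11.key = "vw"  [terminal]
21. n12.live = 7  [terminal]
22. n9.fin = 5  [(if A.cnt then f₀.live else f₁.live) - 2]
23. n9.tag = 23  [(if A.cnt then f₁.live else f₀.live) + 29]
24. n13.key = "mw"  [terminal]
25. n14.live = 29  [terminal]
26. n8.cnt = true  [f.live > 28]
27. n15.sig = "yp"  [terminal]
28. n3.cnt = true  [C₁.cnt == true]
29. n1.fin = -9  [len(a.acc) - 11]
30. n1.tag = 8  [8]
31. n16.cnt = true  [A₀.fin > -10]
32. n17.sig = true  [terminal]
33. n18.val = 23  [23]
34. n18.sig = "yv"  ["yv"]
35. n18.fin = "nn"  ["nn"]
36. n19.sig = "uy"  [terminal]
37. n18.cnt = false  [false]
38. n22.key = "pr"  [terminal]
39. n23.acc = "xv"  [terminal]
40. n24.hot = true  [true]
41. n24.sig = 2  [len(a.acc)]
42. n25.key = "kn"  [terminal]
43. n26.fin = 6  [terminal]
44. n24.key = 25  [D.sig + 23]
45. n21.acc = 27  [27]
46. n21.idx = true  [true]
47. n20.live = 16  [B.acc - 11]
48. n20.val = -7  [-7]
49. n20.idx = 18  [B.acc - 9]
50. n20.wid = 22  [22]
51. n16.fin = 2  [2]
52. n16.tag = -5  [(if C.cnt then S.live else S.wid) - 27]
53. n0.live = 25  [A₀.tag + 17]
54. n0.val = 11  [A₁.tag * 2 + 21]
55. n0.idx = 11  [A₁.tag + 16]
56. n0.wid = 29  [A₁.fin * 3 + 23]

23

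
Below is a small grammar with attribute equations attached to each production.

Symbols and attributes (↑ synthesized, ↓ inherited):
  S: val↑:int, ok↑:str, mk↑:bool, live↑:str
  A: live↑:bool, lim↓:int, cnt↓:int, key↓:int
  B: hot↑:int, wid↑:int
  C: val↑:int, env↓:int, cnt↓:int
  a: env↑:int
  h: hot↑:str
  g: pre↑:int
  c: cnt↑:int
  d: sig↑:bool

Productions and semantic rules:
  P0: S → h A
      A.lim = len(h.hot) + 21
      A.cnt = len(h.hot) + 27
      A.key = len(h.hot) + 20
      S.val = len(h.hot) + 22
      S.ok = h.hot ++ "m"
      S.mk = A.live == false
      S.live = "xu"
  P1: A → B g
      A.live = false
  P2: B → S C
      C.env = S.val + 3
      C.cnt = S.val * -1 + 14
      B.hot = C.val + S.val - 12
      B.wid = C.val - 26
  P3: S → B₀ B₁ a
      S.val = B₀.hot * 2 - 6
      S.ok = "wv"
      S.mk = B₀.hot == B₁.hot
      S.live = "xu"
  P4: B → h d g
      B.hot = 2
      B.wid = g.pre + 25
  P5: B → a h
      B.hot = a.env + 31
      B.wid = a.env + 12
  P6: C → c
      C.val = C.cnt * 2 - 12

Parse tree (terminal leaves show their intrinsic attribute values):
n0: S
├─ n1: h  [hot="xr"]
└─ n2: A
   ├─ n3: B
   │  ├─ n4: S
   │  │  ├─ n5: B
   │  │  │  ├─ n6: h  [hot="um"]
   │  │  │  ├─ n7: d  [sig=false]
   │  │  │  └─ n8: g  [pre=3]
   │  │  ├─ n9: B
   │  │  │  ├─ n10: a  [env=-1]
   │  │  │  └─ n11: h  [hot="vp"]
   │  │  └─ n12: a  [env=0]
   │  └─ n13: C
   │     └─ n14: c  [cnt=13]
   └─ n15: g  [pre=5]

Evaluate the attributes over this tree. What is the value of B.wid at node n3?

-6

1. n1.hot = "xr"  [terminal]
2. n2.lim = 23  [len(h.hot) + 21]
3. n2.cnt = 29  [len(h.hot) + 27]
4. n2.key = 22  [len(h.hot) + 20]
5. n6.hot = "um"  [terminal]
6. n7.sig = false  [terminal]
7. n8.pre = 3  [terminal]
8. n5.hot = 2  [2]
9. n5.wid = 28  [g.pre + 25]
10. n10.env = -1  [terminal]
11. n11.hot = "vp"  [terminal]
12. n9.hot = 30  [a.env + 31]
13. n9.wid = 11  [a.env + 12]
14. n12.env = 0  [terminal]
15. n4.val = -2  [B₀.hot * 2 - 6]
16. n4.ok = "wv"  ["wv"]
17. n4.mk = false  [B₀.hot == B₁.hot]
18. n4.live = "xu"  ["xu"]
19. n13.env = 1  [S.val + 3]
20. n13.cnt = 16  [S.val * -1 + 14]
21. n14.cnt = 13  [terminal]
22. n13.val = 20  [C.cnt * 2 - 12]
23. n3.hot = 6  [C.val + S.val - 12]
24. n3.wid = -6  [C.val - 26]
25. n15.pre = 5  [terminal]
26. n2.live = false  [false]
27. n0.val = 24  [len(h.hot) + 22]
28. n0.ok = "xrm"  [h.hot ++ "m"]
29. n0.mk = true  [A.live == false]
30. n0.live = "xu"  ["xu"]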